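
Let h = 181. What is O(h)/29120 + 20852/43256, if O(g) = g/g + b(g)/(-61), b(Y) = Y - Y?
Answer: 75906687/157451840 ≈ 0.48209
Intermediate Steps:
b(Y) = 0
O(g) = 1 (O(g) = g/g + 0/(-61) = 1 + 0*(-1/61) = 1 + 0 = 1)
O(h)/29120 + 20852/43256 = 1/29120 + 20852/43256 = 1*(1/29120) + 20852*(1/43256) = 1/29120 + 5213/10814 = 75906687/157451840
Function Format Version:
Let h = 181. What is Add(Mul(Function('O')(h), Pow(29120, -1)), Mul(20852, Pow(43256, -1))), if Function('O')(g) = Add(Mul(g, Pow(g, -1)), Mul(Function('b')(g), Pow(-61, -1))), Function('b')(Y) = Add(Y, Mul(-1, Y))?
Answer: Rational(75906687, 157451840) ≈ 0.48209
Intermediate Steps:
Function('b')(Y) = 0
Function('O')(g) = 1 (Function('O')(g) = Add(Mul(g, Pow(g, -1)), Mul(0, Pow(-61, -1))) = Add(1, Mul(0, Rational(-1, 61))) = Add(1, 0) = 1)
Add(Mul(Function('O')(h), Pow(29120, -1)), Mul(20852, Pow(43256, -1))) = Add(Mul(1, Pow(29120, -1)), Mul(20852, Pow(43256, -1))) = Add(Mul(1, Rational(1, 29120)), Mul(20852, Rational(1, 43256))) = Add(Rational(1, 29120), Rational(5213, 10814)) = Rational(75906687, 157451840)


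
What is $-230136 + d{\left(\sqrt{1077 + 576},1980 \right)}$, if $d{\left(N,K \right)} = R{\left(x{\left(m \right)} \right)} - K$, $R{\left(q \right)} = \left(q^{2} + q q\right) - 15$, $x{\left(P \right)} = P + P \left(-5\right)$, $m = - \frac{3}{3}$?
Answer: $-232099$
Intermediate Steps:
$m = -1$ ($m = \left(-3\right) \frac{1}{3} = -1$)
$x{\left(P \right)} = - 4 P$ ($x{\left(P \right)} = P - 5 P = - 4 P$)
$R{\left(q \right)} = -15 + 2 q^{2}$ ($R{\left(q \right)} = \left(q^{2} + q^{2}\right) - 15 = 2 q^{2} - 15 = -15 + 2 q^{2}$)
$d{\left(N,K \right)} = 17 - K$ ($d{\left(N,K \right)} = \left(-15 + 2 \left(\left(-4\right) \left(-1\right)\right)^{2}\right) - K = \left(-15 + 2 \cdot 4^{2}\right) - K = \left(-15 + 2 \cdot 16\right) - K = \left(-15 + 32\right) - K = 17 - K$)
$-230136 + d{\left(\sqrt{1077 + 576},1980 \right)} = -230136 + \left(17 - 1980\right) = -230136 - 1963 = -232099$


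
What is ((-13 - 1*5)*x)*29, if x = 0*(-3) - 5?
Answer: 2610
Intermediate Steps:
x = -5 (x = 0 - 5 = -5)
((-13 - 1*5)*x)*29 = ((-13 - 1*5)*(-5))*29 = ((-13 - 5)*(-5))*29 = -18*(-5)*29 = 90*29 = 2610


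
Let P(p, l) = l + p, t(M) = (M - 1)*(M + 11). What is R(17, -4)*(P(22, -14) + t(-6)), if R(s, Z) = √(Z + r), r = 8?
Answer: -54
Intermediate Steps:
t(M) = (-1 + M)*(11 + M)
R(s, Z) = √(8 + Z) (R(s, Z) = √(Z + 8) = √(8 + Z))
R(17, -4)*(P(22, -14) + t(-6)) = √(8 - 4)*((-14 + 22) + (-11 + (-6)² + 10*(-6))) = √4*(8 + (-11 + 36 - 60)) = 2*(8 - 35) = 2*(-27) = -54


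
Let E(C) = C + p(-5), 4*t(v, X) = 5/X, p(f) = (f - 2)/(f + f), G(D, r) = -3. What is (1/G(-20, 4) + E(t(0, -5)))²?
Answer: 49/3600 ≈ 0.013611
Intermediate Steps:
p(f) = (-2 + f)/(2*f) (p(f) = (-2 + f)/((2*f)) = (-2 + f)*(1/(2*f)) = (-2 + f)/(2*f))
t(v, X) = 5/(4*X) (t(v, X) = (5/X)/4 = 5/(4*X))
E(C) = 7/10 + C (E(C) = C + (½)*(-2 - 5)/(-5) = C + (½)*(-⅕)*(-7) = C + 7/10 = 7/10 + C)
(1/G(-20, 4) + E(t(0, -5)))² = (1/(-3) + (7/10 + (5/4)/(-5)))² = (-⅓ + (7/10 + (5/4)*(-⅕)))² = (-⅓ + (7/10 - ¼))² = (-⅓ + 9/20)² = (7/60)² = 49/3600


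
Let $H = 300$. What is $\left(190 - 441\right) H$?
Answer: $-75300$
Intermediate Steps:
$\left(190 - 441\right) H = \left(190 - 441\right) 300 = \left(-251\right) 300 = -75300$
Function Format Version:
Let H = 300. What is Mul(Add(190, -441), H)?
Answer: -75300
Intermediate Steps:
Mul(Add(190, -441), H) = Mul(Add(190, -441), 300) = Mul(-251, 300) = -75300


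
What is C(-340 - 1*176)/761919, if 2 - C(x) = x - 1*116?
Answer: 634/761919 ≈ 0.00083211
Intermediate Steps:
C(x) = 118 - x (C(x) = 2 - (x - 1*116) = 2 - (x - 116) = 2 - (-116 + x) = 2 + (116 - x) = 118 - x)
C(-340 - 1*176)/761919 = (118 - (-340 - 1*176))/761919 = (118 - (-340 - 176))*(1/761919) = (118 - 1*(-516))*(1/761919) = (118 + 516)*(1/761919) = 634*(1/761919) = 634/761919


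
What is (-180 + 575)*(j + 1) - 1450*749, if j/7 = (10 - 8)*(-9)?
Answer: -1135425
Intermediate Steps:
j = -126 (j = 7*((10 - 8)*(-9)) = 7*(2*(-9)) = 7*(-18) = -126)
(-180 + 575)*(j + 1) - 1450*749 = (-180 + 575)*(-126 + 1) - 1450*749 = 395*(-125) - 1086050 = -49375 - 1086050 = -1135425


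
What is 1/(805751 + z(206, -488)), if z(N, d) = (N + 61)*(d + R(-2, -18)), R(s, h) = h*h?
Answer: 1/761963 ≈ 1.3124e-6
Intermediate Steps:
R(s, h) = h²
z(N, d) = (61 + N)*(324 + d) (z(N, d) = (N + 61)*(d + (-18)²) = (61 + N)*(d + 324) = (61 + N)*(324 + d))
1/(805751 + z(206, -488)) = 1/(805751 + (19764 + 61*(-488) + 324*206 + 206*(-488))) = 1/(805751 + (19764 - 29768 + 66744 - 100528)) = 1/(805751 - 43788) = 1/761963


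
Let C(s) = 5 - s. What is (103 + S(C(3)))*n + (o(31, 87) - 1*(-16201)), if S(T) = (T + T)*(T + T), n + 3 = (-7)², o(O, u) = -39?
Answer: 21636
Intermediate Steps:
n = 46 (n = -3 + (-7)² = -3 + 49 = 46)
S(T) = 4*T² (S(T) = (2*T)*(2*T) = 4*T²)
(103 + S(C(3)))*n + (o(31, 87) - 1*(-16201)) = (103 + 4*(5 - 1*3)²)*46 + (-39 - 1*(-16201)) = (103 + 4*(5 - 3)²)*46 + (-39 + 16201) = (103 + 4*2²)*46 + 16162 = (103 + 4*4)*46 + 16162 = (103 + 16)*46 + 16162 = 119*46 + 16162 = 5474 + 16162 = 21636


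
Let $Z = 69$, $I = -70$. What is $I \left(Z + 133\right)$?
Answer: $-14140$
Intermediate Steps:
$I \left(Z + 133\right) = - 70 \left(69 + 133\right) = \left(-70\right) 202 = -14140$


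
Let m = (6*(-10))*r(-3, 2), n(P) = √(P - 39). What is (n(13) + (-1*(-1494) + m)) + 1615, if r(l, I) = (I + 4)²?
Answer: 949 + I*√26 ≈ 949.0 + 5.099*I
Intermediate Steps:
r(l, I) = (4 + I)²
n(P) = √(-39 + P)
m = -2160 (m = (6*(-10))*(4 + 2)² = -60*6² = -60*36 = -2160)
(n(13) + (-1*(-1494) + m)) + 1615 = (√(-39 + 13) + (-1*(-1494) - 2160)) + 1615 = (√(-26) + (1494 - 2160)) + 1615 = (I*√26 - 666) + 1615 = (-666 + I*√26) + 1615 = 949 + I*√26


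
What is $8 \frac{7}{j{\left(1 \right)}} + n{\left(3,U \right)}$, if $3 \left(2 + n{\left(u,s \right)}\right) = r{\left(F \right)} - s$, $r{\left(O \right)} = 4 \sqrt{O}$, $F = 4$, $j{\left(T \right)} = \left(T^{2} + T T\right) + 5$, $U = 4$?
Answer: $\frac{22}{3} \approx 7.3333$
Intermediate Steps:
$j{\left(T \right)} = 5 + 2 T^{2}$ ($j{\left(T \right)} = \left(T^{2} + T^{2}\right) + 5 = 2 T^{2} + 5 = 5 + 2 T^{2}$)
$n{\left(u,s \right)} = \frac{2}{3} - \frac{s}{3}$ ($n{\left(u,s \right)} = -2 + \frac{4 \sqrt{4} - s}{3} = -2 + \frac{4 \cdot 2 - s}{3} = -2 + \frac{8 - s}{3} = -2 - \left(- \frac{8}{3} + \frac{s}{3}\right) = \frac{2}{3} - \frac{s}{3}$)
$8 \frac{7}{j{\left(1 \right)}} + n{\left(3,U \right)} = 8 \frac{7}{5 + 2 \cdot 1^{2}} + \left(\frac{2}{3} - \frac{4}{3}\right) = 8 \frac{7}{5 + 2 \cdot 1} + \left(\frac{2}{3} - \frac{4}{3}\right) = 8 \frac{7}{5 + 2} - \frac{2}{3} = 8 \cdot \frac{7}{7} - \frac{2}{3} = 8 \cdot 7 \cdot \frac{1}{7} - \frac{2}{3} = 8 \cdot 1 - \frac{2}{3} = 8 - \frac{2}{3} = \frac{22}{3}$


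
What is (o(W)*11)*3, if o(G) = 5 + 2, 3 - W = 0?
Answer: 231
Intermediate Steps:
W = 3 (W = 3 - 1*0 = 3 + 0 = 3)
o(G) = 7
(o(W)*11)*3 = (7*11)*3 = 77*3 = 231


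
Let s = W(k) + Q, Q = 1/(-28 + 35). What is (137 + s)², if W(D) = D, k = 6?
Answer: 1004004/49 ≈ 20490.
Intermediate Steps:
Q = ⅐ (Q = 1/7 = ⅐ ≈ 0.14286)
s = 43/7 (s = 6 + ⅐ = 43/7 ≈ 6.1429)
(137 + s)² = (137 + 43/7)² = (1002/7)² = 1004004/49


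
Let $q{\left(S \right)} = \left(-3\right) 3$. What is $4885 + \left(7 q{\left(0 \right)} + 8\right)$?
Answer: $4830$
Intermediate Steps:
$q{\left(S \right)} = -9$
$4885 + \left(7 q{\left(0 \right)} + 8\right) = 4885 + \left(7 \left(-9\right) + 8\right) = 4885 + \left(-63 + 8\right) = 4885 - 55 = 4830$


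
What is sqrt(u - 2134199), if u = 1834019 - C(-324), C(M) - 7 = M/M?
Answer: 2*I*sqrt(75047) ≈ 547.89*I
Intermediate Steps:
C(M) = 8 (C(M) = 7 + M/M = 7 + 1 = 8)
u = 1834011 (u = 1834019 - 1*8 = 1834019 - 8 = 1834011)
sqrt(u - 2134199) = sqrt(1834011 - 2134199) = sqrt(-300188) = 2*I*sqrt(75047)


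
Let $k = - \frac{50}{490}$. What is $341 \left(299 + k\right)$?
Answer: $\frac{4994286}{49} \approx 1.0192 \cdot 10^{5}$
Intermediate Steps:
$k = - \frac{5}{49}$ ($k = \left(-50\right) \frac{1}{490} = - \frac{5}{49} \approx -0.10204$)
$341 \left(299 + k\right) = 341 \left(299 - \frac{5}{49}\right) = 341 \cdot \frac{14646}{49} = \frac{4994286}{49}$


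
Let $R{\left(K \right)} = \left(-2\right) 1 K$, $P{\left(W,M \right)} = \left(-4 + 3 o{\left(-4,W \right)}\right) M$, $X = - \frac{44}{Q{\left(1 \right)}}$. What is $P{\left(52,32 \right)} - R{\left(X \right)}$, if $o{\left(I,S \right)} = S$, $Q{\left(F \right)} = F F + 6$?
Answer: $\frac{33960}{7} \approx 4851.4$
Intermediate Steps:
$Q{\left(F \right)} = 6 + F^{2}$ ($Q{\left(F \right)} = F^{2} + 6 = 6 + F^{2}$)
$X = - \frac{44}{7}$ ($X = - \frac{44}{6 + 1^{2}} = - \frac{44}{6 + 1} = - \frac{44}{7} \approx -6.2857$)
$P{\left(W,M \right)} = M \left(-4 + 3 W\right)$ ($P{\left(W,M \right)} = \left(-4 + 3 W\right) M = M \left(-4 + 3 W\right)$)
$R{\left(K \right)} = - 2 K$
$P{\left(52,32 \right)} - R{\left(X \right)} = 32 \left(-4 + 3 \cdot 52\right) - \left(-2\right) \left(- \frac{44}{7}\right) = 32 \left(-4 + 156\right) - \frac{88}{7} = 32 \cdot 152 - \frac{88}{7} = 4864 - \frac{88}{7} = \frac{33960}{7}$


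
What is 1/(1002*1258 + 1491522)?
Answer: 1/2752038 ≈ 3.6337e-7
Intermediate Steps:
1/(1002*1258 + 1491522) = 1/(1260516 + 1491522) = 1/2752038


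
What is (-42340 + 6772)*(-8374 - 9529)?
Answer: 636773904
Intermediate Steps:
(-42340 + 6772)*(-8374 - 9529) = -35568*(-17903) = 636773904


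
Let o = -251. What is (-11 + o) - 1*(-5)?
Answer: -257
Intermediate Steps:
(-11 + o) - 1*(-5) = (-11 - 251) - 1*(-5) = -262 + 5 = -257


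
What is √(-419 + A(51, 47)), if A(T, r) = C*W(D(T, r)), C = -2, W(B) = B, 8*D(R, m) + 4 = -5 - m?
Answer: 9*I*√5 ≈ 20.125*I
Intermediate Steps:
D(R, m) = -9/8 - m/8 (D(R, m) = -½ + (-5 - m)/8 = -½ + (-5/8 - m/8) = -9/8 - m/8)
A(T, r) = 9/4 + r/4 (A(T, r) = -2*(-9/8 - r/8) = 9/4 + r/4)
√(-419 + A(51, 47)) = √(-419 + (9/4 + (¼)*47)) = √(-419 + (9/4 + 47/4)) = √(-419 + 14) = √(-405) = 9*I*√5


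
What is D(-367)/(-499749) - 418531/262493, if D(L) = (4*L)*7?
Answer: -206463070651/131180614257 ≈ -1.5739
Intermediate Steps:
D(L) = 28*L
D(-367)/(-499749) - 418531/262493 = (28*(-367))/(-499749) - 418531/262493 = -10276*(-1/499749) - 418531*1/262493 = 10276/499749 - 418531/262493 = -206463070651/131180614257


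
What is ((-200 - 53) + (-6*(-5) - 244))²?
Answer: 218089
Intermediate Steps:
((-200 - 53) + (-6*(-5) - 244))² = (-253 + (30 - 244))² = (-253 - 214)² = (-467)² = 218089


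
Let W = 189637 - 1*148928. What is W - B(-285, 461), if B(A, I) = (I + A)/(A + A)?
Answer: 11602153/285 ≈ 40709.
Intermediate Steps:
B(A, I) = (A + I)/(2*A) (B(A, I) = (A + I)/((2*A)) = (A + I)*(1/(2*A)) = (A + I)/(2*A))
W = 40709 (W = 189637 - 148928 = 40709)
W - B(-285, 461) = 40709 - (-285 + 461)/(2*(-285)) = 40709 - (-1)*176/(2*285) = 40709 - 1*(-88/285) = 40709 + 88/285 = 11602153/285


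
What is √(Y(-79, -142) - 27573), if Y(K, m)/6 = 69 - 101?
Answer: 3*I*√3085 ≈ 166.63*I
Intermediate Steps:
Y(K, m) = -192 (Y(K, m) = 6*(69 - 101) = 6*(-32) = -192)
√(Y(-79, -142) - 27573) = √(-192 - 27573) = √(-27765) = 3*I*√3085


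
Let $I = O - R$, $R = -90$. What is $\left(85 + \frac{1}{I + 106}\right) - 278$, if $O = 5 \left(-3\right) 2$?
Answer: $- \frac{32037}{166} \approx -192.99$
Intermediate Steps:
$O = -30$ ($O = \left(-15\right) 2 = -30$)
$I = 60$ ($I = -30 - -90 = -30 + 90 = 60$)
$\left(85 + \frac{1}{I + 106}\right) - 278 = \left(85 + \frac{1}{60 + 106}\right) - 278 = \left(85 + \frac{1}{166}\right) - 278 = \frac{14111}{166} - 278 = - \frac{32037}{166}$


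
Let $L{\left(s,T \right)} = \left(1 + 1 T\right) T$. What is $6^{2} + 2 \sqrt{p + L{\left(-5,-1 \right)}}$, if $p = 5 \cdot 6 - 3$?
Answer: $36 + 6 \sqrt{3} \approx 46.392$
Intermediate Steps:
$p = 27$ ($p = 30 - 3 = 27$)
$L{\left(s,T \right)} = T \left(1 + T\right)$ ($L{\left(s,T \right)} = \left(1 + T\right) T = T \left(1 + T\right)$)
$6^{2} + 2 \sqrt{p + L{\left(-5,-1 \right)}} = 6^{2} + 2 \sqrt{27 - \left(1 - 1\right)} = 36 + 2 \sqrt{27 - 0} = 36 + 2 \sqrt{27 + 0} = 36 + 2 \sqrt{27} = 36 + 2 \cdot 3 \sqrt{3} = 36 + 6 \sqrt{3}$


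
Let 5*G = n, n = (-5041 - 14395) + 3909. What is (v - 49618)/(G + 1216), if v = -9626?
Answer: 98740/3149 ≈ 31.356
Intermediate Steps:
n = -15527 (n = -19436 + 3909 = -15527)
G = -15527/5 (G = (1/5)*(-15527) = -15527/5 ≈ -3105.4)
(v - 49618)/(G + 1216) = (-9626 - 49618)/(-15527/5 + 1216) = -59244/(-9447/5) = -59244*(-5/9447) = 98740/3149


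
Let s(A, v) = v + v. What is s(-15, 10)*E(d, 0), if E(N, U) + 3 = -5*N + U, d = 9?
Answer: -960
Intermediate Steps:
E(N, U) = -3 + U - 5*N (E(N, U) = -3 + (-5*N + U) = -3 + (U - 5*N) = -3 + U - 5*N)
s(A, v) = 2*v
s(-15, 10)*E(d, 0) = (2*10)*(-3 + 0 - 5*9) = 20*(-3 + 0 - 45) = 20*(-48) = -960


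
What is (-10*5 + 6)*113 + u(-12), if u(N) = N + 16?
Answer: -4968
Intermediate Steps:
u(N) = 16 + N
(-10*5 + 6)*113 + u(-12) = (-10*5 + 6)*113 + (16 - 12) = (-50 + 6)*113 + 4 = -44*113 + 4 = -4972 + 4 = -4968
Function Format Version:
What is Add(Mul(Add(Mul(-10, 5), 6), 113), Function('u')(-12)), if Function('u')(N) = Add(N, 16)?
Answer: -4968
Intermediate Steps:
Function('u')(N) = Add(16, N)
Add(Mul(Add(Mul(-10, 5), 6), 113), Function('u')(-12)) = Add(Mul(Add(Mul(-10, 5), 6), 113), Add(16, -12)) = Add(Mul(Add(-50, 6), 113), 4) = Add(Mul(-44, 113), 4) = Add(-4972, 4) = -4968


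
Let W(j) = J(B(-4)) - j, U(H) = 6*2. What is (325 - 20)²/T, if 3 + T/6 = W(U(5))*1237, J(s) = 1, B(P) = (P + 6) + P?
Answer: -18605/16332 ≈ -1.1392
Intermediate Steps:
B(P) = 6 + 2*P (B(P) = (6 + P) + P = 6 + 2*P)
U(H) = 12
W(j) = 1 - j
T = -81660 (T = -18 + 6*((1 - 1*12)*1237) = -18 + 6*((1 - 12)*1237) = -18 + 6*(-11*1237) = -18 + 6*(-13607) = -18 - 81642 = -81660)
(325 - 20)²/T = (325 - 20)²/(-81660) = 305²*(-1/81660) = 93025*(-1/81660) = -18605/16332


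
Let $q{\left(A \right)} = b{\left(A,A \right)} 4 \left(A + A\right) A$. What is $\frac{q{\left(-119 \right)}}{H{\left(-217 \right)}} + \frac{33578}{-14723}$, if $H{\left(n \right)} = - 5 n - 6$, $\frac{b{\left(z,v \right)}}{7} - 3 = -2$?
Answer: $\frac{11639343906}{15886117} \approx 732.67$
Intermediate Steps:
$b{\left(z,v \right)} = 7$ ($b{\left(z,v \right)} = 21 + 7 \left(-2\right) = 21 - 14 = 7$)
$H{\left(n \right)} = -6 - 5 n$
$q{\left(A \right)} = 56 A^{2}$ ($q{\left(A \right)} = 7 \cdot 4 \left(A + A\right) A = 7 \cdot 4 \cdot 2 A A = 7 \cdot 8 A A = 56 A A = 56 A^{2}$)
$\frac{q{\left(-119 \right)}}{H{\left(-217 \right)}} + \frac{33578}{-14723} = \frac{56 \left(-119\right)^{2}}{-6 - -1085} + \frac{33578}{-14723} = \frac{56 \cdot 14161}{-6 + 1085} + 33578 \left(- \frac{1}{14723}\right) = \frac{793016}{1079} - \frac{33578}{14723} = \frac{11639343906}{15886117}$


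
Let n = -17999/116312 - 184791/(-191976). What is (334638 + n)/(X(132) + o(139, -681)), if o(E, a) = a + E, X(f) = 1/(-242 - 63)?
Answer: -47479525316703215/76900998301484 ≈ -617.41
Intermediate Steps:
X(f) = -1/305 (X(f) = 1/(-305) = -1/305)
o(E, a) = E + a
n = 375792391/465189844 (n = -17999*1/116312 - 184791*(-1/191976) = -17999/116312 + 61597/63992 = 375792391/465189844 ≈ 0.80783)
(334638 + n)/(X(132) + o(139, -681)) = (334638 + 375792391/465189844)/(-1/305 + (139 - 681)) = 155670574808863/(465189844*(-1/305 - 542)) = 155670574808863/(465189844*(-165311/305)) = (155670574808863/465189844)*(-305/165311) = -47479525316703215/76900998301484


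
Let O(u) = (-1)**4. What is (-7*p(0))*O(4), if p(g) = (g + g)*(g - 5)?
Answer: 0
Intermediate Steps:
O(u) = 1
p(g) = 2*g*(-5 + g) (p(g) = (2*g)*(-5 + g) = 2*g*(-5 + g))
(-7*p(0))*O(4) = -14*0*(-5 + 0)*1 = -14*0*(-5)*1 = -7*0*1 = 0*1 = 0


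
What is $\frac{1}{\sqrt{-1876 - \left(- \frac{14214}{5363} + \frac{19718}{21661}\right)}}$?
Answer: $- \frac{i \sqrt{1580820042540829179}}{54432229812} \approx - 0.023099 i$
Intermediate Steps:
$\frac{1}{\sqrt{-1876 - \left(- \frac{14214}{5363} + \frac{19718}{21661}\right)}} = \frac{1}{\sqrt{-1876 - - \frac{202141820}{116167943}}} = \frac{1}{\sqrt{-1876 + \left(\frac{14214}{5363} - \frac{19718}{21661}\right)}} = \frac{1}{\sqrt{-1876 + \frac{202141820}{116167943}}} = \frac{1}{\sqrt{- \frac{217728919248}{116167943}}} = \frac{1}{\frac{4}{116167943} i \sqrt{1580820042540829179}} = - \frac{i \sqrt{1580820042540829179}}{54432229812}$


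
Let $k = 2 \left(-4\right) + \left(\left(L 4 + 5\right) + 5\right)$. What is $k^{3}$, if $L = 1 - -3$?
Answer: $5832$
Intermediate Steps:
$L = 4$ ($L = 1 + 3 = 4$)
$k = 18$ ($k = 2 \left(-4\right) + \left(\left(4 \cdot 4 + 5\right) + 5\right) = -8 + \left(\left(16 + 5\right) + 5\right) = -8 + \left(21 + 5\right) = -8 + 26 = 18$)
$k^{3} = 18^{3} = 5832$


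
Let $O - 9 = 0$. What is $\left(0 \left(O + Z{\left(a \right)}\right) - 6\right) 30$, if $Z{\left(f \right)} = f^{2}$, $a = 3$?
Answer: $-180$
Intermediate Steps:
$O = 9$ ($O = 9 + 0 = 9$)
$\left(0 \left(O + Z{\left(a \right)}\right) - 6\right) 30 = \left(0 \left(9 + 3^{2}\right) - 6\right) 30 = \left(0 \left(9 + 9\right) - 6\right) 30 = \left(0 \cdot 18 - 6\right) 30 = \left(0 - 6\right) 30 = \left(-6\right) 30 = -180$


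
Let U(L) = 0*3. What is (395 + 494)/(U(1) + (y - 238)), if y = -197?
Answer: -889/435 ≈ -2.0437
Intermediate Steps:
U(L) = 0
(395 + 494)/(U(1) + (y - 238)) = (395 + 494)/(0 + (-197 - 238)) = 889/(0 - 435) = 889/(-435) = 889*(-1/435) = -889/435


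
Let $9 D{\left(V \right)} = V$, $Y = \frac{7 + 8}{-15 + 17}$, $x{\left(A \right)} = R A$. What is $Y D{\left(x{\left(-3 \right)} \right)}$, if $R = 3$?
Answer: $- \frac{15}{2} \approx -7.5$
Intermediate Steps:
$x{\left(A \right)} = 3 A$
$Y = \frac{15}{2} \approx 7.5$
$D{\left(V \right)} = \frac{V}{9}$
$Y D{\left(x{\left(-3 \right)} \right)} = \frac{15 \frac{3 \left(-3\right)}{9}}{2} = \frac{15 \cdot \frac{1}{9} \left(-9\right)}{2} = \frac{15}{2} \left(-1\right) = - \frac{15}{2}$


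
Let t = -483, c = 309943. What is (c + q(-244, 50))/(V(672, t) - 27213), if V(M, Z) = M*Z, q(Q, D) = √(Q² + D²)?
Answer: -309943/351789 - 2*√15509/351789 ≈ -0.88176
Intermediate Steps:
q(Q, D) = √(D² + Q²)
(c + q(-244, 50))/(V(672, t) - 27213) = (309943 + √(50² + (-244)²))/(672*(-483) - 27213) = (309943 + √(2500 + 59536))/(-324576 - 27213) = (309943 + √62036)/(-351789) = (309943 + 2*√15509)*(-1/351789) = -309943/351789 - 2*√15509/351789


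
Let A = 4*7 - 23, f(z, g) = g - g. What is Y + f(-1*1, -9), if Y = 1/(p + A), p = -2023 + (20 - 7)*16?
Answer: -1/1810 ≈ -0.00055249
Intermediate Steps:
f(z, g) = 0
A = 5 (A = 28 - 23 = 5)
p = -1815 (p = -2023 + 13*16 = -2023 + 208 = -1815)
Y = -1/1810 (Y = 1/(-1815 + 5) = 1/(-1810) = -1/1810 ≈ -0.00055249)
Y + f(-1*1, -9) = -1/1810 + 0 = -1/1810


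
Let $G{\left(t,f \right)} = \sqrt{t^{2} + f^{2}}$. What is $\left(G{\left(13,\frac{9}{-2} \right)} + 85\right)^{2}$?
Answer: $\frac{\left(170 + \sqrt{757}\right)^{2}}{4} \approx 9752.9$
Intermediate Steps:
$G{\left(t,f \right)} = \sqrt{f^{2} + t^{2}}$
$\left(G{\left(13,\frac{9}{-2} \right)} + 85\right)^{2} = \left(\sqrt{\left(\frac{9}{-2}\right)^{2} + 13^{2}} + 85\right)^{2} = \left(\sqrt{\left(9 \left(- \frac{1}{2}\right)\right)^{2} + 169} + 85\right)^{2} = \left(\sqrt{\left(- \frac{9}{2}\right)^{2} + 169} + 85\right)^{2} = \left(\sqrt{\frac{81}{4} + 169} + 85\right)^{2} = \left(\sqrt{\frac{757}{4}} + 85\right)^{2} = \left(\frac{\sqrt{757}}{2} + 85\right)^{2} = \left(85 + \frac{\sqrt{757}}{2}\right)^{2}$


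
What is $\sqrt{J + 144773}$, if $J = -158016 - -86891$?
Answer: $4 \sqrt{4603} \approx 271.38$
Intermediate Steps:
$J = -71125$ ($J = -158016 + 86891 = -71125$)
$\sqrt{J + 144773} = \sqrt{-71125 + 144773} = \sqrt{73648} = 4 \sqrt{4603}$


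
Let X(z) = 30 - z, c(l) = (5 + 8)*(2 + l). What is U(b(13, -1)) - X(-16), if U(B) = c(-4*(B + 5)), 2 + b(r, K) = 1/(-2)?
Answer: -150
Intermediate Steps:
b(r, K) = -5/2 (b(r, K) = -2 + 1/(-2) = -2 - 1/2 = -5/2)
c(l) = 26 + 13*l (c(l) = 13*(2 + l) = 26 + 13*l)
U(B) = -234 - 52*B (U(B) = 26 + 13*(-4*(B + 5)) = 26 + 13*(-4*(5 + B)) = 26 + 13*(-20 - 4*B) = 26 + (-260 - 52*B) = -234 - 52*B)
U(b(13, -1)) - X(-16) = (-234 - 52*(-5/2)) - (30 - 1*(-16)) = (-234 + 130) - (30 + 16) = -104 - 1*46 = -104 - 46 = -150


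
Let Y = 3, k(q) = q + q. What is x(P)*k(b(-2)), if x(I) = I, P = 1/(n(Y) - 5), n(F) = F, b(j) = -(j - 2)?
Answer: -4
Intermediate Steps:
b(j) = 2 - j (b(j) = -(-2 + j) = 2 - j)
k(q) = 2*q
P = -½ (P = 1/(3 - 5) = 1/(-2) = -½ ≈ -0.50000)
x(P)*k(b(-2)) = -(2 - 1*(-2)) = -(2 + 2) = -4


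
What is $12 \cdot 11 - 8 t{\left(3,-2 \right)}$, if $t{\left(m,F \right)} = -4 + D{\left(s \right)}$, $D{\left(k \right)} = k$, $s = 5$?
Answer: $124$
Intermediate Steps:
$t{\left(m,F \right)} = 1$ ($t{\left(m,F \right)} = -4 + 5 = 1$)
$12 \cdot 11 - 8 t{\left(3,-2 \right)} = 12 \cdot 11 - 8 = 132 - 8 = 124$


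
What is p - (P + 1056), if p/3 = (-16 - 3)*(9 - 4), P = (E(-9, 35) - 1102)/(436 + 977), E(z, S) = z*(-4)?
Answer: -1893767/1413 ≈ -1340.2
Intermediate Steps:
E(z, S) = -4*z
P = -1066/1413 (P = (-4*(-9) - 1102)/(436 + 977) = (36 - 1102)/1413 = -1066*1/1413 = -1066/1413 ≈ -0.75442)
p = -285 (p = 3*((-16 - 3)*(9 - 4)) = 3*(-19*5) = 3*(-95) = -285)
p - (P + 1056) = -285 - (-1066/1413 + 1056) = -285 - 1*1491062/1413 = -285 - 1491062/1413 = -1893767/1413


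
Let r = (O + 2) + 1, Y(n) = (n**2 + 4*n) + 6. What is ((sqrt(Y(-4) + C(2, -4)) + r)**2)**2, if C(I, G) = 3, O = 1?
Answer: 2401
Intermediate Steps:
Y(n) = 6 + n**2 + 4*n
r = 4 (r = (1 + 2) + 1 = 3 + 1 = 4)
((sqrt(Y(-4) + C(2, -4)) + r)**2)**2 = ((sqrt((6 + (-4)**2 + 4*(-4)) + 3) + 4)**2)**2 = ((sqrt((6 + 16 - 16) + 3) + 4)**2)**2 = ((sqrt(6 + 3) + 4)**2)**2 = ((sqrt(9) + 4)**2)**2 = ((3 + 4)**2)**2 = (7**2)**2 = 49**2 = 2401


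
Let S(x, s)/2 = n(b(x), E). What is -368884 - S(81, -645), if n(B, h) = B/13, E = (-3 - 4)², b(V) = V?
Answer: -4795654/13 ≈ -3.6890e+5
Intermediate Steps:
E = 49 (E = (-7)² = 49)
n(B, h) = B/13 (n(B, h) = B*(1/13) = B/13)
S(x, s) = 2*x/13 (S(x, s) = 2*(x/13) = 2*x/13)
-368884 - S(81, -645) = -368884 - 2*81/13 = -368884 - 1*162/13 = -368884 - 162/13 = -4795654/13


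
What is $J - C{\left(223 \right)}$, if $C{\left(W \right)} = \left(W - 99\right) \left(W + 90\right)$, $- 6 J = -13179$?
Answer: $- \frac{73231}{2} \approx -36616.0$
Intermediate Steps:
$J = \frac{4393}{2}$ ($J = \left(- \frac{1}{6}\right) \left(-13179\right) = \frac{4393}{2} \approx 2196.5$)
$C{\left(W \right)} = \left(-99 + W\right) \left(90 + W\right)$
$J - C{\left(223 \right)} = \frac{4393}{2} - \left(-8910 + 223^{2} - 2007\right) = \frac{4393}{2} - \left(-8910 + 49729 - 2007\right) = \frac{4393}{2} - 38812 = - \frac{73231}{2}$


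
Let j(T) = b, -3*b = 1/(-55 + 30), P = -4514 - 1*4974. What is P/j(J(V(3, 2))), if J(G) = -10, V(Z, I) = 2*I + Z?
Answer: -711600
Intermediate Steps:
V(Z, I) = Z + 2*I
P = -9488 (P = -4514 - 4974 = -9488)
b = 1/75 (b = -1/(3*(-55 + 30)) = -1/3/(-25) = -1/3*(-1/25) = 1/75 ≈ 0.013333)
j(T) = 1/75
P/j(J(V(3, 2))) = -9488/1/75 = -9488*75 = -711600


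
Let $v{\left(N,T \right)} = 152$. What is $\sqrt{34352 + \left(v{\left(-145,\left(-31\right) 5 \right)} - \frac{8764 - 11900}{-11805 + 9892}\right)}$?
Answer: $\frac{2 \sqrt{31565942402}}{1913} \approx 185.75$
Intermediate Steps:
$\sqrt{34352 + \left(v{\left(-145,\left(-31\right) 5 \right)} - \frac{8764 - 11900}{-11805 + 9892}\right)} = \sqrt{34352 + \left(152 - \frac{8764 - 11900}{-11805 + 9892}\right)} = \sqrt{34352 + \left(152 - - \frac{3136}{-1913}\right)} = \sqrt{34352 + \left(152 - \left(-3136\right) \left(- \frac{1}{1913}\right)\right)} = \sqrt{34352 + \left(152 - \frac{3136}{1913}\right)} = \sqrt{34352 + \frac{287640}{1913}} = \sqrt{\frac{66003016}{1913}} = \frac{2 \sqrt{31565942402}}{1913}$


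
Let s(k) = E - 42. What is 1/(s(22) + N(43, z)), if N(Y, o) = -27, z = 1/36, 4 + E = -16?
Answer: -1/89 ≈ -0.011236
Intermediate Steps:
E = -20 (E = -4 - 16 = -20)
z = 1/36 ≈ 0.027778
s(k) = -62 (s(k) = -20 - 42 = -62)
1/(s(22) + N(43, z)) = 1/(-62 - 27) = 1/(-89) = -1/89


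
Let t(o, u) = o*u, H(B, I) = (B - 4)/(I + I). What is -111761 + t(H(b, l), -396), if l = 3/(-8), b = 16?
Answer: -105425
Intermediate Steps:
l = -3/8 (l = -⅛*3 = -3/8 ≈ -0.37500)
H(B, I) = (-4 + B)/(2*I) (H(B, I) = (-4 + B)/((2*I)) = (-4 + B)*(1/(2*I)) = (-4 + B)/(2*I))
-111761 + t(H(b, l), -396) = -111761 + ((-4 + 16)/(2*(-3/8)))*(-396) = -111761 + ((½)*(-8/3)*12)*(-396) = -111761 - 16*(-396) = -111761 + 6336 = -105425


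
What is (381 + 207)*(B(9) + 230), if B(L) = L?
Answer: 140532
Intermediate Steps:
(381 + 207)*(B(9) + 230) = (381 + 207)*(9 + 230) = 588*239 = 140532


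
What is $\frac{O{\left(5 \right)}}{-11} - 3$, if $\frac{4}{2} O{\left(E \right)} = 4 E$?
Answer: $- \frac{43}{11} \approx -3.9091$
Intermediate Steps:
$O{\left(E \right)} = 2 E$ ($O{\left(E \right)} = \frac{4 E}{2} = 2 E$)
$\frac{O{\left(5 \right)}}{-11} - 3 = \frac{2 \cdot 5}{-11} - 3 = 10 \left(- \frac{1}{11}\right) - 3 = - \frac{10}{11} - 3 = - \frac{43}{11}$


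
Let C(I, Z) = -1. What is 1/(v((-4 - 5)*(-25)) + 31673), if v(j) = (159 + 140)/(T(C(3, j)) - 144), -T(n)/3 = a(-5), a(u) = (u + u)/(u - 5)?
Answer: 147/4655632 ≈ 3.1575e-5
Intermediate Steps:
a(u) = 2*u/(-5 + u) (a(u) = (2*u)/(-5 + u) = 2*u/(-5 + u))
T(n) = -3 (T(n) = -6*(-5)/(-5 - 5) = -6*(-5)/(-10) = -6*(-5)*(-1)/10 = -3*1 = -3)
v(j) = -299/147 (v(j) = (159 + 140)/(-3 - 144) = 299/(-147) = 299*(-1/147) = -299/147)
1/(v((-4 - 5)*(-25)) + 31673) = 1/(-299/147 + 31673) = 1/(4655632/147) = 147/4655632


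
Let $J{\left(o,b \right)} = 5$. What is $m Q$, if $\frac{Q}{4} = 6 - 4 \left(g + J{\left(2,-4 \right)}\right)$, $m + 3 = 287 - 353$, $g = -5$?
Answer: $-1656$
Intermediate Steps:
$m = -69$ ($m = -3 + \left(287 - 353\right) = -3 - 66 = -69$)
$Q = 24$ ($Q = 4 \left(6 - 4 \left(-5 + 5\right)\right) = 4 \left(6 - 0\right) = 4 \left(6 + 0\right) = 4 \cdot 6 = 24$)
$m Q = \left(-69\right) 24 = -1656$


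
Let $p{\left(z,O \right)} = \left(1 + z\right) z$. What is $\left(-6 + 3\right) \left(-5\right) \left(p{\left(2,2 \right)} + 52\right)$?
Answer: $870$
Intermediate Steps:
$p{\left(z,O \right)} = z \left(1 + z\right)$
$\left(-6 + 3\right) \left(-5\right) \left(p{\left(2,2 \right)} + 52\right) = \left(-6 + 3\right) \left(-5\right) \left(2 \left(1 + 2\right) + 52\right) = \left(-3\right) \left(-5\right) \left(2 \cdot 3 + 52\right) = 15 \left(6 + 52\right) = 15 \cdot 58 = 870$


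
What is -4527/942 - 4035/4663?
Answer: -8303457/1464182 ≈ -5.6711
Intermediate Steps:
-4527/942 - 4035/4663 = -4527*1/942 - 4035*1/4663 = -1509/314 - 4035/4663 = -8303457/1464182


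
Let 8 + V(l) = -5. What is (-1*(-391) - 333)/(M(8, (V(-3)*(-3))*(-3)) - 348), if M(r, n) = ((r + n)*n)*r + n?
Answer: 58/101559 ≈ 0.00057110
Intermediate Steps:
V(l) = -13 (V(l) = -8 - 5 = -13)
M(r, n) = n + n*r*(n + r) (M(r, n) = ((n + r)*n)*r + n = (n*(n + r))*r + n = n*r*(n + r) + n = n + n*r*(n + r))
(-1*(-391) - 333)/(M(8, (V(-3)*(-3))*(-3)) - 348) = (-1*(-391) - 333)/((-13*(-3)*(-3))*(1 + 8² + (-13*(-3)*(-3))*8) - 348) = (391 - 333)/((39*(-3))*(1 + 64 + (39*(-3))*8) - 348) = 58/(-117*(1 + 64 - 117*8) - 348) = 58/(-117*(1 + 64 - 936) - 348) = 58/(-117*(-871) - 348) = 58/(101907 - 348) = 58/101559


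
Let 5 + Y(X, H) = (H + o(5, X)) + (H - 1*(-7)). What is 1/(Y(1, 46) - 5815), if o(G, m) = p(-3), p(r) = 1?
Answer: -1/5720 ≈ -0.00017483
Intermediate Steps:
o(G, m) = 1
Y(X, H) = 3 + 2*H (Y(X, H) = -5 + ((H + 1) + (H - 1*(-7))) = -5 + ((1 + H) + (H + 7)) = -5 + ((1 + H) + (7 + H)) = -5 + (8 + 2*H) = 3 + 2*H)
1/(Y(1, 46) - 5815) = 1/((3 + 2*46) - 5815) = 1/((3 + 92) - 5815) = 1/(95 - 5815) = 1/(-5720) = -1/5720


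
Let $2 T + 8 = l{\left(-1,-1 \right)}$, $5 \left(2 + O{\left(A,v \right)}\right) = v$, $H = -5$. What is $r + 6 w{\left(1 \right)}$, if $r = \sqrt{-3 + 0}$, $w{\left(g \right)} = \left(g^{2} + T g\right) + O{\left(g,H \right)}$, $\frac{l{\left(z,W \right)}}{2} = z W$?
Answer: $-30 + i \sqrt{3} \approx -30.0 + 1.732 i$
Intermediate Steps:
$l{\left(z,W \right)} = 2 W z$ ($l{\left(z,W \right)} = 2 z W = 2 W z$)
$O{\left(A,v \right)} = -2 + \frac{v}{5}$
$T = -3$ ($T = -4 + \frac{2 \left(-1\right) \left(-1\right)}{2} = -4 + \frac{1}{2} \cdot 2 = -4 + 1 = -3$)
$w{\left(g \right)} = -3 + g^{2} - 3 g$ ($w{\left(g \right)} = \left(g^{2} - 3 g\right) + \left(-2 + \frac{1}{5} \left(-5\right)\right) = \left(g^{2} - 3 g\right) - 3 = -3 + g^{2} - 3 g$)
$r = i \sqrt{3}$ ($r = \sqrt{-3} = i \sqrt{3} \approx 1.732 i$)
$r + 6 w{\left(1 \right)} = i \sqrt{3} + 6 \left(-3 + 1^{2} - 3\right) = i \sqrt{3} + 6 \left(-3 + 1 - 3\right) = i \sqrt{3} + 6 \left(-5\right) = i \sqrt{3} - 30 = -30 + i \sqrt{3}$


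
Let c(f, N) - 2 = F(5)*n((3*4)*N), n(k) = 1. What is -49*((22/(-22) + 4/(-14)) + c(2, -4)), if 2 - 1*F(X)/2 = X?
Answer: 259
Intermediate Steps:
F(X) = 4 - 2*X
c(f, N) = -4 (c(f, N) = 2 + (4 - 2*5)*1 = 2 + (4 - 10)*1 = 2 - 6*1 = 2 - 6 = -4)
-49*((22/(-22) + 4/(-14)) + c(2, -4)) = -49*((22/(-22) + 4/(-14)) - 4) = -49*((22*(-1/22) + 4*(-1/14)) - 4) = -49*((-1 - 2/7) - 4) = -49*(-9/7 - 4) = -49*(-37/7) = 259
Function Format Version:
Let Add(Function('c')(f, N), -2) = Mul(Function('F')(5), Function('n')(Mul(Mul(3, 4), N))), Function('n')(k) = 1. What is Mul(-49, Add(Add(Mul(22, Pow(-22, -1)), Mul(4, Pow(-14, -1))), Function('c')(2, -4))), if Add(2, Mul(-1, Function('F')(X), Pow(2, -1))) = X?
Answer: 259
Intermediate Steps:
Function('F')(X) = Add(4, Mul(-2, X))
Function('c')(f, N) = -4 (Function('c')(f, N) = Add(2, Mul(Add(4, Mul(-2, 5)), 1)) = Add(2, Mul(Add(4, -10), 1)) = Add(2, Mul(-6, 1)) = Add(2, -6) = -4)
Mul(-49, Add(Add(Mul(22, Pow(-22, -1)), Mul(4, Pow(-14, -1))), Function('c')(2, -4))) = Mul(-49, Add(Add(Mul(22, Pow(-22, -1)), Mul(4, Pow(-14, -1))), -4)) = Mul(-49, Add(Add(Mul(22, Rational(-1, 22)), Mul(4, Rational(-1, 14))), -4)) = Mul(-49, Add(Add(-1, Rational(-2, 7)), -4)) = Mul(-49, Add(Rational(-9, 7), -4)) = Mul(-49, Rational(-37, 7)) = 259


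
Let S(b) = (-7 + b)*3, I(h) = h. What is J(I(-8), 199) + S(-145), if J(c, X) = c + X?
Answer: -265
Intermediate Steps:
J(c, X) = X + c
S(b) = -21 + 3*b
J(I(-8), 199) + S(-145) = (199 - 8) + (-21 + 3*(-145)) = 191 + (-21 - 435) = 191 - 456 = -265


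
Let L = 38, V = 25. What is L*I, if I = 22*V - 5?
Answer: 20710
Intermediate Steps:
I = 545 (I = 22*25 - 5 = 550 - 5 = 545)
L*I = 38*545 = 20710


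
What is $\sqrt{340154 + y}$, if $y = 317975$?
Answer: $\sqrt{658129} \approx 811.25$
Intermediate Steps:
$\sqrt{340154 + y} = \sqrt{340154 + 317975} = \sqrt{658129}$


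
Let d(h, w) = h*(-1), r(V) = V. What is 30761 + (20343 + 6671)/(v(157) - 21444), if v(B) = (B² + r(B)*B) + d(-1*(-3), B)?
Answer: 856751625/27851 ≈ 30762.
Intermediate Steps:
d(h, w) = -h
v(B) = -3 + 2*B² (v(B) = (B² + B*B) - (-1)*(-3) = (B² + B²) - 1*3 = 2*B² - 3 = -3 + 2*B²)
30761 + (20343 + 6671)/(v(157) - 21444) = 30761 + (20343 + 6671)/((-3 + 2*157²) - 21444) = 30761 + 27014/((-3 + 2*24649) - 21444) = 30761 + 27014/((-3 + 49298) - 21444) = 30761 + 27014/(49295 - 21444) = 30761 + 27014/27851 = 856751625/27851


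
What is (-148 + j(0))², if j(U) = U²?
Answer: 21904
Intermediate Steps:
(-148 + j(0))² = (-148 + 0²)² = (-148 + 0)² = (-148)² = 21904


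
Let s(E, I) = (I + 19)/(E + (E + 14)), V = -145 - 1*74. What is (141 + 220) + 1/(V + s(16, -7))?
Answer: 1816168/5031 ≈ 361.00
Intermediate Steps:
V = -219 (V = -145 - 74 = -219)
s(E, I) = (19 + I)/(14 + 2*E) (s(E, I) = (19 + I)/(E + (14 + E)) = (19 + I)/(14 + 2*E))
(141 + 220) + 1/(V + s(16, -7)) = (141 + 220) + 1/(-219 + (19 - 7)/(2*(7 + 16))) = 361 + 1/(-219 + (1/2)*12/23) = 361 + 1/(-219 + (1/2)*(1/23)*12) = 361 + 1/(-219 + 6/23) = 361 + 1/(-5031/23) = 361 - 23/5031 = 1816168/5031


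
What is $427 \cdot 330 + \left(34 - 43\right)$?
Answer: $140901$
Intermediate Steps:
$427 \cdot 330 + \left(34 - 43\right) = 140910 - 9 = 140901$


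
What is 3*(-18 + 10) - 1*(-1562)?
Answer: 1538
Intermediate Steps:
3*(-18 + 10) - 1*(-1562) = 3*(-8) + 1562 = -24 + 1562 = 1538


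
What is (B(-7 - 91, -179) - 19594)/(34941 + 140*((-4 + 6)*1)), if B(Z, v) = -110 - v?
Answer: -19525/35221 ≈ -0.55436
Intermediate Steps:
(B(-7 - 91, -179) - 19594)/(34941 + 140*((-4 + 6)*1)) = ((-110 - 1*(-179)) - 19594)/(34941 + 140*((-4 + 6)*1)) = ((-110 + 179) - 19594)/(34941 + 140*(2*1)) = (69 - 19594)/(34941 + 140*2) = -19525/(34941 + 280) = -19525/35221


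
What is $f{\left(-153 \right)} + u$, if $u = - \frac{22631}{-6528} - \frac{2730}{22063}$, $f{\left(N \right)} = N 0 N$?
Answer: $\frac{481486313}{144027264} \approx 3.343$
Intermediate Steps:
$f{\left(N \right)} = 0$ ($f{\left(N \right)} = 0 N = 0$)
$u = \frac{481486313}{144027264}$ ($u = \left(-22631\right) \left(- \frac{1}{6528}\right) - \frac{2730}{22063} = \frac{22631}{6528} - \frac{2730}{22063} = \frac{481486313}{144027264} \approx 3.343$)
$f{\left(-153 \right)} + u = 0 + \frac{481486313}{144027264} = \frac{481486313}{144027264}$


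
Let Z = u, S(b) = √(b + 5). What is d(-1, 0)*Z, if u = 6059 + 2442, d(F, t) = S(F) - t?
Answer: 17002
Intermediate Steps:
S(b) = √(5 + b)
d(F, t) = √(5 + F) - t
u = 8501
Z = 8501
d(-1, 0)*Z = (√(5 - 1) - 1*0)*8501 = (√4 + 0)*8501 = (2 + 0)*8501 = 2*8501 = 17002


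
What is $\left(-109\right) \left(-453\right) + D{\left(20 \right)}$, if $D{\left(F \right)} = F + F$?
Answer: $49417$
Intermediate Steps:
$D{\left(F \right)} = 2 F$
$\left(-109\right) \left(-453\right) + D{\left(20 \right)} = \left(-109\right) \left(-453\right) + 2 \cdot 20 = 49377 + 40 = 49417$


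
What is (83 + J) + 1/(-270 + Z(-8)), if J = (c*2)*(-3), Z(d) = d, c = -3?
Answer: 28077/278 ≈ 101.00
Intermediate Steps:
J = 18 (J = -3*2*(-3) = -6*(-3) = 18)
(83 + J) + 1/(-270 + Z(-8)) = (83 + 18) + 1/(-270 - 8) = 101 + 1/(-278) = 101 - 1/278 = 28077/278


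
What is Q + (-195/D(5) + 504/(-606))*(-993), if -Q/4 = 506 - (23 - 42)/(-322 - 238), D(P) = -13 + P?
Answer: -718379247/28280 ≈ -25402.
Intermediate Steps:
Q = -283341/140 (Q = -4*(506 - (23 - 42)/(-322 - 238)) = -4*(506 - (-19)/(-560)) = -4*(506 - (-19)*(-1)/560) = -4*(506 - 1*19/560) = -4*(506 - 19/560) = -4*283341/560 = -283341/140 ≈ -2023.9)
Q + (-195/D(5) + 504/(-606))*(-993) = -283341/140 + (-195/(-13 + 5) + 504/(-606))*(-993) = -283341/140 + (-195/(-8) + 504*(-1/606))*(-993) = -283341/140 + (-195*(-⅛) - 84/101)*(-993) = -283341/140 + (195/8 - 84/101)*(-993) = -283341/140 + (19023/808)*(-993) = -283341/140 - 18889839/808 = -718379247/28280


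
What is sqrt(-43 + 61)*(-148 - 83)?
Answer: -693*sqrt(2) ≈ -980.05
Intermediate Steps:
sqrt(-43 + 61)*(-148 - 83) = sqrt(18)*(-231) = (3*sqrt(2))*(-231) = -693*sqrt(2)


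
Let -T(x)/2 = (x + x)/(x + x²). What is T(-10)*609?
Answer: 812/3 ≈ 270.67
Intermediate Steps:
T(x) = -4*x/(x + x²) (T(x) = -2*(x + x)/(x + x²) = -2*2*x/(x + x²) = -4*x/(x + x²))
T(-10)*609 = -4/(1 - 10)*609 = -4/(-9)*609 = -4*(-⅑)*609 = (4/9)*609 = 812/3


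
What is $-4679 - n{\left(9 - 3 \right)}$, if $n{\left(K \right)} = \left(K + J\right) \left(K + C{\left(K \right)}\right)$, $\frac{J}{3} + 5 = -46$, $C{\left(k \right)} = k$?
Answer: $-2915$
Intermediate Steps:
$J = -153$ ($J = -15 + 3 \left(-46\right) = -15 - 138 = -153$)
$n{\left(K \right)} = 2 K \left(-153 + K\right)$ ($n{\left(K \right)} = \left(K - 153\right) \left(K + K\right) = \left(-153 + K\right) 2 K = 2 K \left(-153 + K\right)$)
$-4679 - n{\left(9 - 3 \right)} = -4679 - 2 \left(9 - 3\right) \left(-153 + \left(9 - 3\right)\right) = -4679 - 2 \cdot 6 \left(-153 + 6\right) = -4679 - 2 \cdot 6 \left(-147\right) = -4679 - -1764 = -4679 + 1764 = -2915$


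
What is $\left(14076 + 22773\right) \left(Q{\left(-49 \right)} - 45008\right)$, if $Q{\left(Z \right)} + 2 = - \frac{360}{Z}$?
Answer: $- \frac{81256835370}{49} \approx -1.6583 \cdot 10^{9}$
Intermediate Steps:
$Q{\left(Z \right)} = -2 - \frac{360}{Z}$
$\left(14076 + 22773\right) \left(Q{\left(-49 \right)} - 45008\right) = \left(14076 + 22773\right) \left(\left(-2 - \frac{360}{-49}\right) - 45008\right) = 36849 \left(\left(-2 - - \frac{360}{49}\right) - 45008\right) = 36849 \left(\left(-2 + \frac{360}{49}\right) - 45008\right) = 36849 \left(\frac{262}{49} - 45008\right) = 36849 \left(- \frac{2205130}{49}\right) = - \frac{81256835370}{49}$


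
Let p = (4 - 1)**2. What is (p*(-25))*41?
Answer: -9225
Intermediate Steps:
p = 9 (p = 3**2 = 9)
(p*(-25))*41 = (9*(-25))*41 = -225*41 = -9225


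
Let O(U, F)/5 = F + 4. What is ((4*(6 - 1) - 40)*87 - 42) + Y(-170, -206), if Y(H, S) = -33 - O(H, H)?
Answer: -985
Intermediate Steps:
O(U, F) = 20 + 5*F (O(U, F) = 5*(F + 4) = 5*(4 + F) = 20 + 5*F)
Y(H, S) = -53 - 5*H (Y(H, S) = -33 - (20 + 5*H) = -33 + (-20 - 5*H) = -53 - 5*H)
((4*(6 - 1) - 40)*87 - 42) + Y(-170, -206) = ((4*(6 - 1) - 40)*87 - 42) + (-53 - 5*(-170)) = ((4*5 - 40)*87 - 42) + (-53 + 850) = ((20 - 40)*87 - 42) + 797 = (-20*87 - 42) + 797 = (-1740 - 42) + 797 = -1782 + 797 = -985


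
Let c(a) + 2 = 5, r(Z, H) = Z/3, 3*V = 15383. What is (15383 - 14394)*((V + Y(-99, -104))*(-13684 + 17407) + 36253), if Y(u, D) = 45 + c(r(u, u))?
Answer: 19092902140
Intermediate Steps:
V = 15383/3 (V = (⅓)*15383 = 15383/3 ≈ 5127.7)
r(Z, H) = Z/3 (r(Z, H) = Z*(⅓) = Z/3)
c(a) = 3 (c(a) = -2 + 5 = 3)
Y(u, D) = 48 (Y(u, D) = 45 + 3 = 48)
(15383 - 14394)*((V + Y(-99, -104))*(-13684 + 17407) + 36253) = (15383 - 14394)*((15383/3 + 48)*(-13684 + 17407) + 36253) = 989*((15527/3)*3723 + 36253) = 989*(19269007 + 36253) = 989*19305260 = 19092902140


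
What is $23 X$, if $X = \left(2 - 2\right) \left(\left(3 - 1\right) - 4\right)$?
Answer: $0$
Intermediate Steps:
$X = 0$ ($X = 0 \left(\left(3 - 1\right) - 4\right) = 0 \left(2 - 4\right) = 0 \left(-2\right) = 0$)
$23 X = 23 \cdot 0 = 0$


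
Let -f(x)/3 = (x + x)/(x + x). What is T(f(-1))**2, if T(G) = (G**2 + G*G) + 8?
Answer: 676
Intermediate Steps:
f(x) = -3 (f(x) = -3*(x + x)/(x + x) = -3*2*x/(2*x) = -3*2*x*1/(2*x) = -3*1 = -3)
T(G) = 8 + 2*G**2 (T(G) = (G**2 + G**2) + 8 = 2*G**2 + 8 = 8 + 2*G**2)
T(f(-1))**2 = (8 + 2*(-3)**2)**2 = (8 + 2*9)**2 = (8 + 18)**2 = 26**2 = 676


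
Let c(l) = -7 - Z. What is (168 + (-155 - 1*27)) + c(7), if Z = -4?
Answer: -17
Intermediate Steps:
c(l) = -3 (c(l) = -7 - 1*(-4) = -7 + 4 = -3)
(168 + (-155 - 1*27)) + c(7) = (168 + (-155 - 1*27)) - 3 = (168 + (-155 - 27)) - 3 = (168 - 182) - 3 = -14 - 3 = -17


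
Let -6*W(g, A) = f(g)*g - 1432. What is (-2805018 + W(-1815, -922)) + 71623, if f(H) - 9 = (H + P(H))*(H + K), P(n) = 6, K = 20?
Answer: 2938601861/3 ≈ 9.7953e+8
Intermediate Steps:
f(H) = 9 + (6 + H)*(20 + H) (f(H) = 9 + (H + 6)*(H + 20) = 9 + (6 + H)*(20 + H))
W(g, A) = 716/3 - g*(129 + g**2 + 26*g)/6 (W(g, A) = -((129 + g**2 + 26*g)*g - 1432)/6 = -(g*(129 + g**2 + 26*g) - 1432)/6 = -(-1432 + g*(129 + g**2 + 26*g))/6 = 716/3 - g*(129 + g**2 + 26*g)/6)
(-2805018 + W(-1815, -922)) + 71623 = (-2805018 + (716/3 - 1/6*(-1815)*(129 + (-1815)**2 + 26*(-1815)))) + 71623 = (-2805018 + (716/3 - 1/6*(-1815)*(129 + 3294225 - 47190))) + 71623 = (-2805018 + (716/3 - 1/6*(-1815)*3247164)) + 71623 = (-2805018 + (716/3 + 982267110)) + 71623 = (-2805018 + 2946802046/3) + 71623 = 2938386992/3 + 71623 = 2938601861/3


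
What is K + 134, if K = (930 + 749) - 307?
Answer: 1506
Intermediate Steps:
K = 1372 (K = 1679 - 307 = 1372)
K + 134 = 1372 + 134 = 1506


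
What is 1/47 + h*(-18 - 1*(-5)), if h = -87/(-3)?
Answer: -17718/47 ≈ -376.98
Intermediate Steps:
h = 29 (h = -87*(-1/3) = 29)
1/47 + h*(-18 - 1*(-5)) = 1/47 + 29*(-18 - 1*(-5)) = 1/47 + 29*(-18 + 5) = 1/47 + 29*(-13) = 1/47 - 377 = -17718/47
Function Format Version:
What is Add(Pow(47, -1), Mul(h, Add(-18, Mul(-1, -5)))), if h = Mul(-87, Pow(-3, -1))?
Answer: Rational(-17718, 47) ≈ -376.98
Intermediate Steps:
h = 29 (h = Mul(-87, Rational(-1, 3)) = 29)
Add(Pow(47, -1), Mul(h, Add(-18, Mul(-1, -5)))) = Add(Pow(47, -1), Mul(29, Add(-18, Mul(-1, -5)))) = Add(Rational(1, 47), Mul(29, Add(-18, 5))) = Add(Rational(1, 47), Mul(29, -13)) = Add(Rational(1, 47), -377) = Rational(-17718, 47)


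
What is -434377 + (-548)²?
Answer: -134073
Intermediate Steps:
-434377 + (-548)² = -434377 + 300304 = -134073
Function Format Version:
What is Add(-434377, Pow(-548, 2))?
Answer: -134073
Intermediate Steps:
Add(-434377, Pow(-548, 2)) = Add(-434377, 300304) = -134073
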